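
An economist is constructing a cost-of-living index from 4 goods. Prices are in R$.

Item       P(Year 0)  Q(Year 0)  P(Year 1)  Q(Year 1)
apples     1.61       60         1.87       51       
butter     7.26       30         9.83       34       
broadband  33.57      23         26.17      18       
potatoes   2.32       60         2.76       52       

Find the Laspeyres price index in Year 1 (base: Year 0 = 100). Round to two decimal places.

Laspeyres price index uses base-period quantities as weights.
ΣP(Year 1)·Q(Year 0) = 1.87×60 + 9.83×30 + 26.17×23 + 2.76×60 = 112.2 + 294.9 + 601.91 + 165.6 = 1174.61
ΣP(Year 0)·Q(Year 0) = 1.61×60 + 7.26×30 + 33.57×23 + 2.32×60 = 96.6 + 217.8 + 772.11 + 139.2 = 1225.71
Index = 1174.61 / 1225.71 × 100 = 95.8310

95.83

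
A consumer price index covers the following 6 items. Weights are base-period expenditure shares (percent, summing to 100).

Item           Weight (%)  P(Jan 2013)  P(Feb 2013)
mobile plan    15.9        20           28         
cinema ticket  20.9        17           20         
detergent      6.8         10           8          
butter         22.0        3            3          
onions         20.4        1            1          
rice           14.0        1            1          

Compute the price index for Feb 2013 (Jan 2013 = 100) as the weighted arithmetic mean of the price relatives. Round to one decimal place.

mobile plan: 15.9 × (28/20) = 15.9 × 1.400000 = 22.2600
cinema ticket: 20.9 × (20/17) = 20.9 × 1.176471 = 24.5882
detergent: 6.8 × (8/10) = 6.8 × 0.800000 = 5.4400
butter: 22.0 × (3/3) = 22.0 × 1.000000 = 22.0000
onions: 20.4 × (1/1) = 20.4 × 1.000000 = 20.4000
rice: 14.0 × (1/1) = 14.0 × 1.000000 = 14.0000
Index = Σ wᵢ·(p₁ᵢ/p₀ᵢ) = 22.2600 + 24.5882 + 5.4400 + 22.0000 + 20.4000 + 14.0000 = 108.6882

108.7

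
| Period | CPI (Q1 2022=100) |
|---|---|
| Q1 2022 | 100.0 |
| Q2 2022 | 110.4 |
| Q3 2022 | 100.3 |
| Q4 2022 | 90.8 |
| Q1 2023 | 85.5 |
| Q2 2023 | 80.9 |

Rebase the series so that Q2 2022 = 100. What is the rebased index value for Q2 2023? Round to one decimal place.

73.3

Rebased(Q2 2023) = 80.9 / 110.4 × 100 = 73.2790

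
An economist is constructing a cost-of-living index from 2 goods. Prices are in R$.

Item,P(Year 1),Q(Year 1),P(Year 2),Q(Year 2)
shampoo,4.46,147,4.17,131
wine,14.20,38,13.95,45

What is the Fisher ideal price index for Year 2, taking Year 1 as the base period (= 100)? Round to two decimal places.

Laspeyres component (base-period weights):
ΣP(Year 2)Q(Year 1) = 4.17×147 + 13.95×38 = 612.99 + 530.1 = 1143.09
ΣP(Year 1)Q(Year 1) = 4.46×147 + 14.20×38 = 655.62 + 539.6 = 1195.22
L = 1143.09 / 1195.22 × 100 = 95.6385
Paasche component (current-period weights):
ΣP(Year 2)Q(Year 2) = 4.17×131 + 13.95×45 = 546.27 + 627.75 = 1174.02
ΣP(Year 1)Q(Year 2) = 4.46×131 + 14.20×45 = 584.26 + 639 = 1223.26
P = 1174.02 / 1223.26 × 100 = 95.9747
Fisher = √(L × P) = √(95.6385 × 95.9747) = 95.8064

95.81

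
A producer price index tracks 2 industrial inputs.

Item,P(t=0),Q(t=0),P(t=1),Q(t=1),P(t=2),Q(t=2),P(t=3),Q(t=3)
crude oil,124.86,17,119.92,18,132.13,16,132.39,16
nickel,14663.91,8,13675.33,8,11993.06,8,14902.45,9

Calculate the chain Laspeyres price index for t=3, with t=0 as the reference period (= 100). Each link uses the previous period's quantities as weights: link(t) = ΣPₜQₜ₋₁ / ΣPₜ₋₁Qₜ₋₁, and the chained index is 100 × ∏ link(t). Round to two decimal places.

Link t=0→t=1:
ΣP(t=1)Q(t=0) = 119.92×17 + 13675.33×8 = 2038.64 + 109402.64 = 111441.28
ΣP(t=0)Q(t=0) = 124.86×17 + 14663.91×8 = 2122.62 + 117311.28 = 119433.9
link = 111441.28/119433.9 = 0.933079
Link t=1→t=2:
ΣP(t=2)Q(t=1) = 132.13×18 + 11993.06×8 = 2378.34 + 95944.48 = 98322.82
ΣP(t=1)Q(t=1) = 119.92×18 + 13675.33×8 = 2158.56 + 109402.64 = 111561.2
link = 98322.82/111561.2 = 0.881335
Link t=2→t=3:
ΣP(t=3)Q(t=2) = 132.39×16 + 14902.45×8 = 2118.24 + 119219.6 = 121337.84
ΣP(t=2)Q(t=2) = 132.13×16 + 11993.06×8 = 2114.08 + 95944.48 = 98058.56
link = 121337.84/98058.56 = 1.237402
Chained index = 100 × 0.933079 × 0.881335 × 1.237402 = 101.7584

101.76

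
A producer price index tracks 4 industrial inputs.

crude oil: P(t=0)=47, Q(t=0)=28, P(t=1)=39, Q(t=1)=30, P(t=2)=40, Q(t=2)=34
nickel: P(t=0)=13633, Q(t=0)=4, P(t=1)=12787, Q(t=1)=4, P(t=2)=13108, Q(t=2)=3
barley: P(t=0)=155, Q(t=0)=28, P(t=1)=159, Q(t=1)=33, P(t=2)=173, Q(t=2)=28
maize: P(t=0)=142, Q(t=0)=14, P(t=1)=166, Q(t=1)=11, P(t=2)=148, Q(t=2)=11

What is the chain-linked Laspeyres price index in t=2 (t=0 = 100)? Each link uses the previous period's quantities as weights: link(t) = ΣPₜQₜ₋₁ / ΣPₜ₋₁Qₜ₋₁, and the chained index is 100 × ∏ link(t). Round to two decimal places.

97.44

Link t=0→t=1:
ΣP(t=1)Q(t=0) = 39×28 + 12787×4 + 159×28 + 166×14 = 1092 + 51148 + 4452 + 2324 = 59016
ΣP(t=0)Q(t=0) = 47×28 + 13633×4 + 155×28 + 142×14 = 1316 + 54532 + 4340 + 1988 = 62176
link = 59016/62176 = 0.949177
Link t=1→t=2:
ΣP(t=2)Q(t=1) = 40×30 + 13108×4 + 173×33 + 148×11 = 1200 + 52432 + 5709 + 1628 = 60969
ΣP(t=1)Q(t=1) = 39×30 + 12787×4 + 159×33 + 166×11 = 1170 + 51148 + 5247 + 1826 = 59391
link = 60969/59391 = 1.026570
Chained index = 100 × 0.949177 × 1.026570 = 97.4396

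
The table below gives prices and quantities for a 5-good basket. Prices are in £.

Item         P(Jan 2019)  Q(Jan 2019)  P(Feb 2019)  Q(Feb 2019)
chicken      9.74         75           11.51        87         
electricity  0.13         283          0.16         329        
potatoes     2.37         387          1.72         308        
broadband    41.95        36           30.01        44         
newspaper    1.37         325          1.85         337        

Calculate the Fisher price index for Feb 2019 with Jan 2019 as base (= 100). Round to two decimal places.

Laspeyres component (base-period weights):
ΣP(Feb 2019)Q(Jan 2019) = 11.51×75 + 0.16×283 + 1.72×387 + 30.01×36 + 1.85×325 = 863.25 + 45.28 + 665.64 + 1080.36 + 601.25 = 3255.78
ΣP(Jan 2019)Q(Jan 2019) = 9.74×75 + 0.13×283 + 2.37×387 + 41.95×36 + 1.37×325 = 730.5 + 36.79 + 917.19 + 1510.2 + 445.25 = 3639.93
L = 3255.78 / 3639.93 × 100 = 89.4462
Paasche component (current-period weights):
ΣP(Feb 2019)Q(Feb 2019) = 11.51×87 + 0.16×329 + 1.72×308 + 30.01×44 + 1.85×337 = 1001.37 + 52.64 + 529.76 + 1320.44 + 623.45 = 3527.66
ΣP(Jan 2019)Q(Feb 2019) = 9.74×87 + 0.13×329 + 2.37×308 + 41.95×44 + 1.37×337 = 847.38 + 42.77 + 729.96 + 1845.8 + 461.69 = 3927.6
P = 3527.66 / 3927.6 × 100 = 89.8172
Fisher = √(L × P) = √(89.4462 × 89.8172) = 89.6315

89.63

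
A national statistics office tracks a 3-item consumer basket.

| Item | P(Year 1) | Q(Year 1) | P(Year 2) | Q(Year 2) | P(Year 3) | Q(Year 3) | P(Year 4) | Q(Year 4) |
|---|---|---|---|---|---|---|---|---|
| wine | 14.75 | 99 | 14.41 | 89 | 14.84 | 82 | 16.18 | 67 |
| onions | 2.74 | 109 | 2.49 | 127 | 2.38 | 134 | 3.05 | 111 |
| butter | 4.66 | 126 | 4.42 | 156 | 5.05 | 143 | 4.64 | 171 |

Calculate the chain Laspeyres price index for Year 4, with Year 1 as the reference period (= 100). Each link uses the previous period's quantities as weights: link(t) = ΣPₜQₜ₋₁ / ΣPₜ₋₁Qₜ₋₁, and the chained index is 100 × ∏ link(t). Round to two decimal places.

Link Year 1→Year 2:
ΣP(Year 2)Q(Year 1) = 14.41×99 + 2.49×109 + 4.42×126 = 1426.59 + 271.41 + 556.92 = 2254.92
ΣP(Year 1)Q(Year 1) = 14.75×99 + 2.74×109 + 4.66×126 = 1460.25 + 298.66 + 587.16 = 2346.07
link = 2254.92/2346.07 = 0.961148
Link Year 2→Year 3:
ΣP(Year 3)Q(Year 2) = 14.84×89 + 2.38×127 + 5.05×156 = 1320.76 + 302.26 + 787.8 = 2410.82
ΣP(Year 2)Q(Year 2) = 14.41×89 + 2.49×127 + 4.42×156 = 1282.49 + 316.23 + 689.52 = 2288.24
link = 2410.82/2288.24 = 1.053570
Link Year 3→Year 4:
ΣP(Year 4)Q(Year 3) = 16.18×82 + 3.05×134 + 4.64×143 = 1326.76 + 408.7 + 663.52 = 2398.98
ΣP(Year 3)Q(Year 3) = 14.84×82 + 2.38×134 + 5.05×143 = 1216.88 + 318.92 + 722.15 = 2257.95
link = 2398.98/2257.95 = 1.062459
Chained index = 100 × 0.961148 × 1.053570 × 1.062459 = 107.5885

107.59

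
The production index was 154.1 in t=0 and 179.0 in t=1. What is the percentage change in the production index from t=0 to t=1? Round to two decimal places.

16.16%

Change = (179.0 − 154.1) / 154.1 × 100
       = 24.9 / 154.1 × 100 = 16.1583%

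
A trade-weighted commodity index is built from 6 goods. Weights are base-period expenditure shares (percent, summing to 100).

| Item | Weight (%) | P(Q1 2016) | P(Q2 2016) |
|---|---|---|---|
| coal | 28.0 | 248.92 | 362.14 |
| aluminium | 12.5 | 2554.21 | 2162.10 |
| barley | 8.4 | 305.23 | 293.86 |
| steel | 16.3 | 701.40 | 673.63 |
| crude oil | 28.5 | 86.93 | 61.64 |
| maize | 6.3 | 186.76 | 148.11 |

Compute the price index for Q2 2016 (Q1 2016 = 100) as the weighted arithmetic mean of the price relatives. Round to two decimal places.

coal: 28.0 × (362.14/248.92) = 28.0 × 1.454845 = 40.7357
aluminium: 12.5 × (2162.10/2554.21) = 12.5 × 0.846485 = 10.5811
barley: 8.4 × (293.86/305.23) = 8.4 × 0.962749 = 8.0871
steel: 16.3 × (673.63/701.40) = 16.3 × 0.960408 = 15.6546
crude oil: 28.5 × (61.64/86.93) = 28.5 × 0.709076 = 20.2087
maize: 6.3 × (148.11/186.76) = 6.3 × 0.793050 = 4.9962
Index = Σ wᵢ·(p₁ᵢ/p₀ᵢ) = 40.7357 + 10.5811 + 8.0871 + 15.6546 + 20.2087 + 4.9962 = 100.2633

100.26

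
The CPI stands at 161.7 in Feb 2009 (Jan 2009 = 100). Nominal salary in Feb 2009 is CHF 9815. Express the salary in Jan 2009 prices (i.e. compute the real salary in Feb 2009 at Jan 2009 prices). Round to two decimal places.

Real = Nominal ÷ (Index/100) = 9815 ÷ (161.7/100)
     = 9815 ÷ 1.617 = 6069.8825

6069.88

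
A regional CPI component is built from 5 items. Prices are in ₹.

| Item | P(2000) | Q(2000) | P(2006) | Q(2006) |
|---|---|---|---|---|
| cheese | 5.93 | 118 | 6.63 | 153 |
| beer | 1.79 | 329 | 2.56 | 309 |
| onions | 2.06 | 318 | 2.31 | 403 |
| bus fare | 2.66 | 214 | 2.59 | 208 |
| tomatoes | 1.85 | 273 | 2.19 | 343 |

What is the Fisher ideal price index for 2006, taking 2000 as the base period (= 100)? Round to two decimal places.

Laspeyres component (base-period weights):
ΣP(2006)Q(2000) = 6.63×118 + 2.56×329 + 2.31×318 + 2.59×214 + 2.19×273 = 782.34 + 842.24 + 734.58 + 554.26 + 597.87 = 3511.29
ΣP(2000)Q(2000) = 5.93×118 + 1.79×329 + 2.06×318 + 2.66×214 + 1.85×273 = 699.74 + 588.91 + 655.08 + 569.24 + 505.05 = 3018.02
L = 3511.29 / 3018.02 × 100 = 116.3442
Paasche component (current-period weights):
ΣP(2006)Q(2006) = 6.63×153 + 2.56×309 + 2.31×403 + 2.59×208 + 2.19×343 = 1014.39 + 791.04 + 930.93 + 538.72 + 751.17 = 4026.25
ΣP(2000)Q(2006) = 5.93×153 + 1.79×309 + 2.06×403 + 2.66×208 + 1.85×343 = 907.29 + 553.11 + 830.18 + 553.28 + 634.55 = 3478.41
P = 4026.25 / 3478.41 × 100 = 115.7497
Fisher = √(L × P) = √(116.3442 × 115.7497) = 116.0466

116.05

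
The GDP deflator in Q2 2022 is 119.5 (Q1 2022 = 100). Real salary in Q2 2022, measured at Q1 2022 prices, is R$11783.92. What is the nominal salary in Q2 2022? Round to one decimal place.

Nominal = Real × (Index/100) = 11783.92 × (119.5/100)
        = 11783.92 × 1.195 = 14081.7844

14081.8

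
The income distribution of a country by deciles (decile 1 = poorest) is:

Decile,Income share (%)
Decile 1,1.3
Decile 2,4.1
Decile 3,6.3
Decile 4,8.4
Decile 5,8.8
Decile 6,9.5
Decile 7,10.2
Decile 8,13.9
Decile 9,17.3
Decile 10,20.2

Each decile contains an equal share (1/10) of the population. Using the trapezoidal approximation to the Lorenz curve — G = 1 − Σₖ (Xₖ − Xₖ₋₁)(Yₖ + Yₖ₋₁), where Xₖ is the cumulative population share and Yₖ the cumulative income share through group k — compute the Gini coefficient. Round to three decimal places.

Cumulative income shares Yₖ: 0.0130, 0.0540, 0.1170, 0.2010, 0.2890, 0.3840, 0.4860, 0.6250, 0.7980, 1.0000
Σ (Xₖ−Xₖ₋₁)(Yₖ+Yₖ₋₁) = (1/10)(0.0130+0.0000) + (1/10)(0.0540+0.0130) + (1/10)(0.1170+0.0540) + (1/10)(0.2010+0.1170) + (1/10)(0.2890+0.2010) + (1/10)(0.3840+0.2890) + (1/10)(0.4860+0.3840) + (1/10)(0.6250+0.4860) + (1/10)(0.7980+0.6250) + (1/10)(1.0000+0.7980)
  = 0.0013 + 0.0067 + 0.0171 + 0.0318 + 0.0490 + 0.0673 + 0.0870 + 0.1111 + 0.1423 + 0.1798 = 0.6934
G = 1 − 0.6934 = 0.3066

0.307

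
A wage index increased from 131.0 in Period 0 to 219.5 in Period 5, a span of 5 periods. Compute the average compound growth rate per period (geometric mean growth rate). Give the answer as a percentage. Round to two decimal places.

10.87%

Growth factor = (219.5/131.0)^(1/5) = (1.675573)^(1/5) = 1.108747
Growth rate = 1.108747 − 1 = 0.108747 = 10.8747%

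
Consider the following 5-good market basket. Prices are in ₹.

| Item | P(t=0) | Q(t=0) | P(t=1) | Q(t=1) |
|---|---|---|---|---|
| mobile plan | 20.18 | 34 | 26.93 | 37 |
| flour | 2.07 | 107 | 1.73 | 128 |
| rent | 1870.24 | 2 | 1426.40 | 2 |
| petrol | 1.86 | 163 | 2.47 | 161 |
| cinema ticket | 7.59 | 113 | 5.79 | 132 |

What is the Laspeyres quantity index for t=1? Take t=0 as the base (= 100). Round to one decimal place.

104.2

Laspeyres quantity index uses base-period prices as weights.
ΣP(t=0)·Q(t=1) = 20.18×37 + 2.07×128 + 1870.24×2 + 1.86×161 + 7.59×132 = 746.66 + 264.96 + 3740.48 + 299.46 + 1001.88 = 6053.44
ΣP(t=0)·Q(t=0) = 20.18×34 + 2.07×107 + 1870.24×2 + 1.86×163 + 7.59×113 = 686.12 + 221.49 + 3740.48 + 303.18 + 857.67 = 5808.94
Index = 6053.44 / 5808.94 × 100 = 104.2090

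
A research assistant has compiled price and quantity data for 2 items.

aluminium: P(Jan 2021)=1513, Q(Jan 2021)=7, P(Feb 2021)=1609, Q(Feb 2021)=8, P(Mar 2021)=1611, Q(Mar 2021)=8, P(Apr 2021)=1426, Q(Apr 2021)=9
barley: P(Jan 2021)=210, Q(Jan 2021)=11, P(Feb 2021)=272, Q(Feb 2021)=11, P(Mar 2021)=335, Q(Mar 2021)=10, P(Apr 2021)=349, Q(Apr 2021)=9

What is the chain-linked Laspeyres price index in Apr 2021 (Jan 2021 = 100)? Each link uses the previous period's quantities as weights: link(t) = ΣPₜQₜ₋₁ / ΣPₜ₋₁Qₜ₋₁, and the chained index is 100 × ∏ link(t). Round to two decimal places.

Link Jan 2021→Feb 2021:
ΣP(Feb 2021)Q(Jan 2021) = 1609×7 + 272×11 = 11263 + 2992 = 14255
ΣP(Jan 2021)Q(Jan 2021) = 1513×7 + 210×11 = 10591 + 2310 = 12901
link = 14255/12901 = 1.104953
Link Feb 2021→Mar 2021:
ΣP(Mar 2021)Q(Feb 2021) = 1611×8 + 335×11 = 12888 + 3685 = 16573
ΣP(Feb 2021)Q(Feb 2021) = 1609×8 + 272×11 = 12872 + 2992 = 15864
link = 16573/15864 = 1.044692
Link Mar 2021→Apr 2021:
ΣP(Apr 2021)Q(Mar 2021) = 1426×8 + 349×10 = 11408 + 3490 = 14898
ΣP(Mar 2021)Q(Mar 2021) = 1611×8 + 335×10 = 12888 + 3350 = 16238
link = 14898/16238 = 0.917478
Chained index = 100 × 1.104953 × 1.044692 × 0.917478 = 105.9077

105.91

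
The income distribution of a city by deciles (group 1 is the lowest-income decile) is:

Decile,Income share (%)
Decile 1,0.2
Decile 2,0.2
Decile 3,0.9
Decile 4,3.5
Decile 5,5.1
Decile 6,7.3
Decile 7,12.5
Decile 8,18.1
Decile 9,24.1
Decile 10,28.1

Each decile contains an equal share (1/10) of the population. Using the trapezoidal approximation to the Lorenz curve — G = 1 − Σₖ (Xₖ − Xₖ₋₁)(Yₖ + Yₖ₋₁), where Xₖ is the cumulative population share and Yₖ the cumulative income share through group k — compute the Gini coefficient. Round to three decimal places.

0.534

Cumulative income shares Yₖ: 0.0020, 0.0040, 0.0130, 0.0480, 0.0990, 0.1720, 0.2970, 0.4780, 0.7190, 1.0000
Σ (Xₖ−Xₖ₋₁)(Yₖ+Yₖ₋₁) = (1/10)(0.0020+0.0000) + (1/10)(0.0040+0.0020) + (1/10)(0.0130+0.0040) + (1/10)(0.0480+0.0130) + (1/10)(0.0990+0.0480) + (1/10)(0.1720+0.0990) + (1/10)(0.2970+0.1720) + (1/10)(0.4780+0.2970) + (1/10)(0.7190+0.4780) + (1/10)(1.0000+0.7190)
  = 0.0002 + 0.0006 + 0.0017 + 0.0061 + 0.0147 + 0.0271 + 0.0469 + 0.0775 + 0.1197 + 0.1719 = 0.4664
G = 1 − 0.4664 = 0.5336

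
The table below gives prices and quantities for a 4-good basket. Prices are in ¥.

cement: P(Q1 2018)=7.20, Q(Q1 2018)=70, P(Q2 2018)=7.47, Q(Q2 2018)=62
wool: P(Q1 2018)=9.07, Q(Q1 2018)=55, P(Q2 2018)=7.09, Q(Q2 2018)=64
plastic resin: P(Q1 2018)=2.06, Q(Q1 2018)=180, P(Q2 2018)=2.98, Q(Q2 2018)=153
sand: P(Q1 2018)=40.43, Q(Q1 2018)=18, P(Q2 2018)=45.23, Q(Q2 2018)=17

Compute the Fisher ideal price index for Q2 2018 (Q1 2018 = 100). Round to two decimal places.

Laspeyres component (base-period weights):
ΣP(Q2 2018)Q(Q1 2018) = 7.47×70 + 7.09×55 + 2.98×180 + 45.23×18 = 522.9 + 389.95 + 536.4 + 814.14 = 2263.39
ΣP(Q1 2018)Q(Q1 2018) = 7.20×70 + 9.07×55 + 2.06×180 + 40.43×18 = 504 + 498.85 + 370.8 + 727.74 = 2101.39
L = 2263.39 / 2101.39 × 100 = 107.7092
Paasche component (current-period weights):
ΣP(Q2 2018)Q(Q2 2018) = 7.47×62 + 7.09×64 + 2.98×153 + 45.23×17 = 463.14 + 453.76 + 455.94 + 768.91 = 2141.75
ΣP(Q1 2018)Q(Q2 2018) = 7.20×62 + 9.07×64 + 2.06×153 + 40.43×17 = 446.4 + 580.48 + 315.18 + 687.31 = 2029.37
P = 2141.75 / 2029.37 × 100 = 105.5377
Fisher = √(L × P) = √(107.7092 × 105.5377) = 106.6179

106.62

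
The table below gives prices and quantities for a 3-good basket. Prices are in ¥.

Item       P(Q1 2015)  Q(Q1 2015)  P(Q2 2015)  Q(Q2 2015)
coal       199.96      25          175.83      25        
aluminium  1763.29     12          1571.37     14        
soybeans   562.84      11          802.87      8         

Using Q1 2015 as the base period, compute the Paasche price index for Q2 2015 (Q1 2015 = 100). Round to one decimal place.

Paasche price index uses current-period quantities as weights.
ΣP(Q2 2015)·Q(Q2 2015) = 175.83×25 + 1571.37×14 + 802.87×8 = 4395.75 + 21999.18 + 6422.96 = 32817.89
ΣP(Q1 2015)·Q(Q2 2015) = 199.96×25 + 1763.29×14 + 562.84×8 = 4999 + 24686.06 + 4502.72 = 34187.78
Index = 32817.89 / 34187.78 × 100 = 95.9930

96.0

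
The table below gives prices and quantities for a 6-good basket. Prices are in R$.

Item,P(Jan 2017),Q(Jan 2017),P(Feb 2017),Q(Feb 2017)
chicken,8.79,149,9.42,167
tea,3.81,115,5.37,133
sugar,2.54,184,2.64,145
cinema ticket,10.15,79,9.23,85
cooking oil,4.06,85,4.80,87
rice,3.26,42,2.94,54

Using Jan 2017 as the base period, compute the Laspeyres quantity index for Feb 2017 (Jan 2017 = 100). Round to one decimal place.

106.7

Laspeyres quantity index uses base-period prices as weights.
ΣP(Jan 2017)·Q(Feb 2017) = 8.79×167 + 3.81×133 + 2.54×145 + 10.15×85 + 4.06×87 + 3.26×54 = 1467.93 + 506.73 + 368.3 + 862.75 + 353.22 + 176.04 = 3734.97
ΣP(Jan 2017)·Q(Jan 2017) = 8.79×149 + 3.81×115 + 2.54×184 + 10.15×79 + 4.06×85 + 3.26×42 = 1309.71 + 438.15 + 467.36 + 801.85 + 345.1 + 136.92 = 3499.09
Index = 3734.97 / 3499.09 × 100 = 106.7412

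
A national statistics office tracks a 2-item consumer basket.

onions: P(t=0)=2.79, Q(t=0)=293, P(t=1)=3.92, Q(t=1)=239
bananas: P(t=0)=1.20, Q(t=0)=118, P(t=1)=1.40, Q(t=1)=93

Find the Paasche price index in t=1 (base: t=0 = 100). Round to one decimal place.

137.1

Paasche price index uses current-period quantities as weights.
ΣP(t=1)·Q(t=1) = 3.92×239 + 1.40×93 = 936.88 + 130.2 = 1067.08
ΣP(t=0)·Q(t=1) = 2.79×239 + 1.20×93 = 666.81 + 111.6 = 778.41
Index = 1067.08 / 778.41 × 100 = 137.0846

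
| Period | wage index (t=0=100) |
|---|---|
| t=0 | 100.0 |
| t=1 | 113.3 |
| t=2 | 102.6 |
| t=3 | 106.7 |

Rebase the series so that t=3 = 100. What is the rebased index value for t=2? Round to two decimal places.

96.16

Rebased(t=2) = 102.6 / 106.7 × 100 = 96.1575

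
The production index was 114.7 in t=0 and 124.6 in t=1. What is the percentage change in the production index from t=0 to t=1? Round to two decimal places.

Change = (124.6 − 114.7) / 114.7 × 100
       = 9.9 / 114.7 × 100 = 8.6312%

8.63%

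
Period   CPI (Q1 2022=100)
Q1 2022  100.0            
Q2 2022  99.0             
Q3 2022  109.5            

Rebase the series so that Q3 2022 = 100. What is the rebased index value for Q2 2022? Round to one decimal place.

Rebased(Q2 2022) = 99.0 / 109.5 × 100 = 90.4110

90.4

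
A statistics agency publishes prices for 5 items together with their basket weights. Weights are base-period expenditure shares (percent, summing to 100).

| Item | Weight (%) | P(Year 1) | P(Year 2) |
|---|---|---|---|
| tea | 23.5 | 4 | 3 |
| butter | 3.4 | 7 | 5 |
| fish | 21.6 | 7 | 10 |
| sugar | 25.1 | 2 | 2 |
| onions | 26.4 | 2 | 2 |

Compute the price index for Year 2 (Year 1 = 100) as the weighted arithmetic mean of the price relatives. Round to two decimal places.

tea: 23.5 × (3/4) = 23.5 × 0.750000 = 17.6250
butter: 3.4 × (5/7) = 3.4 × 0.714286 = 2.4286
fish: 21.6 × (10/7) = 21.6 × 1.428571 = 30.8571
sugar: 25.1 × (2/2) = 25.1 × 1.000000 = 25.1000
onions: 26.4 × (2/2) = 26.4 × 1.000000 = 26.4000
Index = Σ wᵢ·(p₁ᵢ/p₀ᵢ) = 17.6250 + 2.4286 + 30.8571 + 25.1000 + 26.4000 = 102.4107

102.41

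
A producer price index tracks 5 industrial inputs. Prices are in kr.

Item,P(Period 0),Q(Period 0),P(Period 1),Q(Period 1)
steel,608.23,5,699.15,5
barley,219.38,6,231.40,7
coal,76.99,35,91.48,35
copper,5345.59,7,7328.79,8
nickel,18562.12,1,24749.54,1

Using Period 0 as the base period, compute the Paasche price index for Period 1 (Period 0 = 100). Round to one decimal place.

133.7

Paasche price index uses current-period quantities as weights.
ΣP(Period 1)·Q(Period 1) = 699.15×5 + 231.40×7 + 91.48×35 + 7328.79×8 + 24749.54×1 = 3495.75 + 1619.8 + 3201.8 + 58630.32 + 24749.54 = 91697.21
ΣP(Period 0)·Q(Period 1) = 608.23×5 + 219.38×7 + 76.99×35 + 5345.59×8 + 18562.12×1 = 3041.15 + 1535.66 + 2694.65 + 42764.72 + 18562.12 = 68598.3
Index = 91697.21 / 68598.3 × 100 = 133.6727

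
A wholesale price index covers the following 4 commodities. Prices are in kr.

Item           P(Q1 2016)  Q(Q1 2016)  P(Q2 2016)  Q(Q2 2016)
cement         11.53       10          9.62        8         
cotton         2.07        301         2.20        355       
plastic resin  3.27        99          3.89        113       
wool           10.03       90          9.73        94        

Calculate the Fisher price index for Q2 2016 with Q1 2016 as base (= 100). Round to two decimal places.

Laspeyres component (base-period weights):
ΣP(Q2 2016)Q(Q1 2016) = 9.62×10 + 2.20×301 + 3.89×99 + 9.73×90 = 96.2 + 662.2 + 385.11 + 875.7 = 2019.21
ΣP(Q1 2016)Q(Q1 2016) = 11.53×10 + 2.07×301 + 3.27×99 + 10.03×90 = 115.3 + 623.07 + 323.73 + 902.7 = 1964.8
L = 2019.21 / 1964.8 × 100 = 102.7692
Paasche component (current-period weights):
ΣP(Q2 2016)Q(Q2 2016) = 9.62×8 + 2.20×355 + 3.89×113 + 9.73×94 = 76.96 + 781 + 439.57 + 914.62 = 2212.15
ΣP(Q1 2016)Q(Q2 2016) = 11.53×8 + 2.07×355 + 3.27×113 + 10.03×94 = 92.24 + 734.85 + 369.51 + 942.82 = 2139.42
P = 2212.15 / 2139.42 × 100 = 103.3995
Fisher = √(L × P) = √(102.7692 × 103.3995) = 103.0839

103.08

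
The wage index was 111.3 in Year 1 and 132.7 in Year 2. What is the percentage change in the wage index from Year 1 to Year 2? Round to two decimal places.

Change = (132.7 − 111.3) / 111.3 × 100
       = 21.4 / 111.3 × 100 = 19.2273%

19.23%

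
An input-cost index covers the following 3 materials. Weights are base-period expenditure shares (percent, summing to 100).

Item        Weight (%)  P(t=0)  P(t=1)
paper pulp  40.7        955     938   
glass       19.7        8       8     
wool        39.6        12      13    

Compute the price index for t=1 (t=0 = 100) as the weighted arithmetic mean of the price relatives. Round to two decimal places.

102.58

paper pulp: 40.7 × (938/955) = 40.7 × 0.982199 = 39.9755
glass: 19.7 × (8/8) = 19.7 × 1.000000 = 19.7000
wool: 39.6 × (13/12) = 39.6 × 1.083333 = 42.9000
Index = Σ wᵢ·(p₁ᵢ/p₀ᵢ) = 39.9755 + 19.7000 + 42.9000 = 102.5755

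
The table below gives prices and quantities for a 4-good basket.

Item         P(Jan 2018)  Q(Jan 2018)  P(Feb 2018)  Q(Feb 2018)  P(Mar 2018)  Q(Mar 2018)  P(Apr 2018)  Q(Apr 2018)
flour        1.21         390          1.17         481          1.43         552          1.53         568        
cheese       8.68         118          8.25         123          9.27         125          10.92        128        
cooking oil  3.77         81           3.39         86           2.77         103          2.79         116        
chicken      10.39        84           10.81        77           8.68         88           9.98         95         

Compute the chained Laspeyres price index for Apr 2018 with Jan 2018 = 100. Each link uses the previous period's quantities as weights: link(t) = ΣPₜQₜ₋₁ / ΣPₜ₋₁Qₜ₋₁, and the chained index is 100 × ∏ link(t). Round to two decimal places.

Link Jan 2018→Feb 2018:
ΣP(Feb 2018)Q(Jan 2018) = 1.17×390 + 8.25×118 + 3.39×81 + 10.81×84 = 456.3 + 973.5 + 274.59 + 908.04 = 2612.43
ΣP(Jan 2018)Q(Jan 2018) = 1.21×390 + 8.68×118 + 3.77×81 + 10.39×84 = 471.9 + 1024.24 + 305.37 + 872.76 = 2674.27
link = 2612.43/2674.27 = 0.976876
Link Feb 2018→Mar 2018:
ΣP(Mar 2018)Q(Feb 2018) = 1.43×481 + 9.27×123 + 2.77×86 + 8.68×77 = 687.83 + 1140.21 + 238.22 + 668.36 = 2734.62
ΣP(Feb 2018)Q(Feb 2018) = 1.17×481 + 8.25×123 + 3.39×86 + 10.81×77 = 562.77 + 1014.75 + 291.54 + 832.37 = 2701.43
link = 2734.62/2701.43 = 1.012286
Link Mar 2018→Apr 2018:
ΣP(Apr 2018)Q(Mar 2018) = 1.53×552 + 10.92×125 + 2.79×103 + 9.98×88 = 844.56 + 1365 + 287.37 + 878.24 = 3375.17
ΣP(Mar 2018)Q(Mar 2018) = 1.43×552 + 9.27×125 + 2.77×103 + 8.68×88 = 789.36 + 1158.75 + 285.31 + 763.84 = 2997.26
link = 3375.17/2997.26 = 1.126085
Chained index = 100 × 0.976876 × 1.012286 × 1.126085 = 111.3561

111.36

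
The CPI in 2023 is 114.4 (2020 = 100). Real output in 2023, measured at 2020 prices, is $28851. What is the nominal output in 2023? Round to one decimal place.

Nominal = Real × (Index/100) = 28851 × (114.4/100)
        = 28851 × 1.144 = 33005.5440

33005.5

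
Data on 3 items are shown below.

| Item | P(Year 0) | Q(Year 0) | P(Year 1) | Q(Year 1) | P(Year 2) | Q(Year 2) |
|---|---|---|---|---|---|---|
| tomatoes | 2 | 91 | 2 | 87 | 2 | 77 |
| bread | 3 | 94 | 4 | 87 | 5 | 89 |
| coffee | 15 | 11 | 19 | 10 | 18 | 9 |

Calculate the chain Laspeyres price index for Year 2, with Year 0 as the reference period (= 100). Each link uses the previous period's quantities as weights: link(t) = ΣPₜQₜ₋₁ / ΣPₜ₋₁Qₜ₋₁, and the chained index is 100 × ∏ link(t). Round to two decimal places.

Link Year 0→Year 1:
ΣP(Year 1)Q(Year 0) = 2×91 + 4×94 + 19×11 = 182 + 376 + 209 = 767
ΣP(Year 0)Q(Year 0) = 2×91 + 3×94 + 15×11 = 182 + 282 + 165 = 629
link = 767/629 = 1.219396
Link Year 1→Year 2:
ΣP(Year 2)Q(Year 1) = 2×87 + 5×87 + 18×10 = 174 + 435 + 180 = 789
ΣP(Year 1)Q(Year 1) = 2×87 + 4×87 + 19×10 = 174 + 348 + 190 = 712
link = 789/712 = 1.108146
Chained index = 100 × 1.219396 × 1.108146 = 135.1269

135.13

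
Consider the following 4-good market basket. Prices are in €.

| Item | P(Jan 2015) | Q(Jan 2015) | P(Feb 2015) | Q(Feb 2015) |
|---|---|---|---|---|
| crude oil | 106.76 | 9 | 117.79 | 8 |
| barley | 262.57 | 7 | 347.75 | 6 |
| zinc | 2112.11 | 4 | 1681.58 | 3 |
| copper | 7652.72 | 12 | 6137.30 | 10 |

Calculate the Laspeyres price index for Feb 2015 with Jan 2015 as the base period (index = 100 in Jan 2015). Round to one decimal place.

Laspeyres price index uses base-period quantities as weights.
ΣP(Feb 2015)·Q(Jan 2015) = 117.79×9 + 347.75×7 + 1681.58×4 + 6137.30×12 = 1060.11 + 2434.25 + 6726.32 + 73647.6 = 83868.28
ΣP(Jan 2015)·Q(Jan 2015) = 106.76×9 + 262.57×7 + 2112.11×4 + 7652.72×12 = 960.84 + 1837.99 + 8448.44 + 91832.64 = 103079.91
Index = 83868.28 / 103079.91 × 100 = 81.3624

81.4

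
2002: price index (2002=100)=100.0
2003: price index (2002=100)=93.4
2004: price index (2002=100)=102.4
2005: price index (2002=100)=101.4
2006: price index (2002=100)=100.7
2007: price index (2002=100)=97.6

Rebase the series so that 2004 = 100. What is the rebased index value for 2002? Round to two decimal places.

97.66

Rebased(2002) = 100.0 / 102.4 × 100 = 97.6562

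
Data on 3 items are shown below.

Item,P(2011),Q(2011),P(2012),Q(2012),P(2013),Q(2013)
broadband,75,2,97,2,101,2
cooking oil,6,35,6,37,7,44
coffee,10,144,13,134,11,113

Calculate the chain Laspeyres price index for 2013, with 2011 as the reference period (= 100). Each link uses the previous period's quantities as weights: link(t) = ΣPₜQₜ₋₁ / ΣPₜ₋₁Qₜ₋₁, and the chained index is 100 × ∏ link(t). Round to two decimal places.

Link 2011→2012:
ΣP(2012)Q(2011) = 97×2 + 6×35 + 13×144 = 194 + 210 + 1872 = 2276
ΣP(2011)Q(2011) = 75×2 + 6×35 + 10×144 = 150 + 210 + 1440 = 1800
link = 2276/1800 = 1.264444
Link 2012→2013:
ΣP(2013)Q(2012) = 101×2 + 7×37 + 11×134 = 202 + 259 + 1474 = 1935
ΣP(2012)Q(2012) = 97×2 + 6×37 + 13×134 = 194 + 222 + 1742 = 2158
link = 1935/2158 = 0.896664
Chained index = 100 × 1.264444 × 0.896664 = 113.3781

113.38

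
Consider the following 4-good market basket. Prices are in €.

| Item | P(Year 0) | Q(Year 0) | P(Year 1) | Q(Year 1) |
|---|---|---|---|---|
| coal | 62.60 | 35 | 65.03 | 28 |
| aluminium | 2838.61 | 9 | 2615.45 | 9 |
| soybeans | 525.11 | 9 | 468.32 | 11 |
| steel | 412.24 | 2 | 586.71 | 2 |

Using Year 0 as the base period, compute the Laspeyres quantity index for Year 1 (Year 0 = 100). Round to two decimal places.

Laspeyres quantity index uses base-period prices as weights.
ΣP(Year 0)·Q(Year 1) = 62.60×28 + 2838.61×9 + 525.11×11 + 412.24×2 = 1752.8 + 25547.49 + 5776.21 + 824.48 = 33900.98
ΣP(Year 0)·Q(Year 0) = 62.60×35 + 2838.61×9 + 525.11×9 + 412.24×2 = 2191 + 25547.49 + 4725.99 + 824.48 = 33288.96
Index = 33900.98 / 33288.96 × 100 = 101.8385

101.84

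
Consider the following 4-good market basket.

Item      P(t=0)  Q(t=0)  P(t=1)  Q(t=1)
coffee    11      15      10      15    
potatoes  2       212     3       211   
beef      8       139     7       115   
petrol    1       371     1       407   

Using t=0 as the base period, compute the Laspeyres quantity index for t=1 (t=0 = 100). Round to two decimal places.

92.37

Laspeyres quantity index uses base-period prices as weights.
ΣP(t=0)·Q(t=1) = 11×15 + 2×211 + 8×115 + 1×407 = 165 + 422 + 920 + 407 = 1914
ΣP(t=0)·Q(t=0) = 11×15 + 2×212 + 8×139 + 1×371 = 165 + 424 + 1112 + 371 = 2072
Index = 1914 / 2072 × 100 = 92.3745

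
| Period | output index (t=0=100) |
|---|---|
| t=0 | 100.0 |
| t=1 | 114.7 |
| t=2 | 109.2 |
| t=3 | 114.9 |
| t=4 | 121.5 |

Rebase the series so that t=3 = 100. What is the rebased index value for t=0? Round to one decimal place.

87.0

Rebased(t=0) = 100.0 / 114.9 × 100 = 87.0322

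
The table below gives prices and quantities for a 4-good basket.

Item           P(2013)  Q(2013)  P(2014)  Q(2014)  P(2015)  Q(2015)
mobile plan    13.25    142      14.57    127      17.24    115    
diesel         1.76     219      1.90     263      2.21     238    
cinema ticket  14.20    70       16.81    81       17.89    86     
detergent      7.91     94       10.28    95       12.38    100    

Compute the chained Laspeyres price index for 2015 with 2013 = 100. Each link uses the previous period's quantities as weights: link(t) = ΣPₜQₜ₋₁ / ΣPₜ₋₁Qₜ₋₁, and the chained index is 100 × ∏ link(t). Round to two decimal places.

133.02

Link 2013→2014:
ΣP(2014)Q(2013) = 14.57×142 + 1.90×219 + 16.81×70 + 10.28×94 = 2068.94 + 416.1 + 1176.7 + 966.32 = 4628.06
ΣP(2013)Q(2013) = 13.25×142 + 1.76×219 + 14.20×70 + 7.91×94 = 1881.5 + 385.44 + 994 + 743.54 = 4004.48
link = 4628.06/4004.48 = 1.155721
Link 2014→2015:
ΣP(2015)Q(2014) = 17.24×127 + 2.21×263 + 17.89×81 + 12.38×95 = 2189.48 + 581.23 + 1449.09 + 1176.1 = 5395.9
ΣP(2014)Q(2014) = 14.57×127 + 1.90×263 + 16.81×81 + 10.28×95 = 1850.39 + 499.7 + 1361.61 + 976.6 = 4688.3
link = 5395.9/4688.3 = 1.150929
Chained index = 100 × 1.155721 × 1.150929 = 133.0152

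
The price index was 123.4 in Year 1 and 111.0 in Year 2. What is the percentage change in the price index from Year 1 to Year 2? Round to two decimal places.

Change = (111.0 − 123.4) / 123.4 × 100
       = -12.4 / 123.4 × 100 = -10.0486%

-10.05%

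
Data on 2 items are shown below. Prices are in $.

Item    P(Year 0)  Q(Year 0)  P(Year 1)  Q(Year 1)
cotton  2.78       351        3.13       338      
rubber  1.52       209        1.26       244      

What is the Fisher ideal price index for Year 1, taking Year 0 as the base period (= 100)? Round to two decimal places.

Laspeyres component (base-period weights):
ΣP(Year 1)Q(Year 0) = 3.13×351 + 1.26×209 = 1098.63 + 263.34 = 1361.97
ΣP(Year 0)Q(Year 0) = 2.78×351 + 1.52×209 = 975.78 + 317.68 = 1293.46
L = 1361.97 / 1293.46 × 100 = 105.2966
Paasche component (current-period weights):
ΣP(Year 1)Q(Year 1) = 3.13×338 + 1.26×244 = 1057.94 + 307.44 = 1365.38
ΣP(Year 0)Q(Year 1) = 2.78×338 + 1.52×244 = 939.64 + 370.88 = 1310.52
P = 1365.38 / 1310.52 × 100 = 104.1861
Fisher = √(L × P) = √(105.2966 × 104.1861) = 104.7399

104.74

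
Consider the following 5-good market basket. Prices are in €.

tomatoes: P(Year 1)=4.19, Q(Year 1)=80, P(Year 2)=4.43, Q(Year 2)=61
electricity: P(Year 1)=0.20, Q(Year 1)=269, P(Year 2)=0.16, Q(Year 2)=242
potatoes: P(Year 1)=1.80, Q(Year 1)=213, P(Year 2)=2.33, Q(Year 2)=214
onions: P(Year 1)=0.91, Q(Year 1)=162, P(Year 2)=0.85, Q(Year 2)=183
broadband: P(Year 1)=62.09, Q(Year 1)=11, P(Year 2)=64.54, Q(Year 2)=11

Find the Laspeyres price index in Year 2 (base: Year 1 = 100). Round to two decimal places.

108.64

Laspeyres price index uses base-period quantities as weights.
ΣP(Year 2)·Q(Year 1) = 4.43×80 + 0.16×269 + 2.33×213 + 0.85×162 + 64.54×11 = 354.4 + 43.04 + 496.29 + 137.7 + 709.94 = 1741.37
ΣP(Year 1)·Q(Year 1) = 4.19×80 + 0.20×269 + 1.80×213 + 0.91×162 + 62.09×11 = 335.2 + 53.8 + 383.4 + 147.42 + 682.99 = 1602.81
Index = 1741.37 / 1602.81 × 100 = 108.6448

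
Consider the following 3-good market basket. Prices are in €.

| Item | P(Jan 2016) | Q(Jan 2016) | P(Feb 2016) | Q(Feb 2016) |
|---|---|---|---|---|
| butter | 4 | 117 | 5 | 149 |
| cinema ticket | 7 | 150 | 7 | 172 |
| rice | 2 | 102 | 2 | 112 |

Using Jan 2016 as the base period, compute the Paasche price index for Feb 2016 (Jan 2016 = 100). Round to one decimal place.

107.4

Paasche price index uses current-period quantities as weights.
ΣP(Feb 2016)·Q(Feb 2016) = 5×149 + 7×172 + 2×112 = 745 + 1204 + 224 = 2173
ΣP(Jan 2016)·Q(Feb 2016) = 4×149 + 7×172 + 2×112 = 596 + 1204 + 224 = 2024
Index = 2173 / 2024 × 100 = 107.3617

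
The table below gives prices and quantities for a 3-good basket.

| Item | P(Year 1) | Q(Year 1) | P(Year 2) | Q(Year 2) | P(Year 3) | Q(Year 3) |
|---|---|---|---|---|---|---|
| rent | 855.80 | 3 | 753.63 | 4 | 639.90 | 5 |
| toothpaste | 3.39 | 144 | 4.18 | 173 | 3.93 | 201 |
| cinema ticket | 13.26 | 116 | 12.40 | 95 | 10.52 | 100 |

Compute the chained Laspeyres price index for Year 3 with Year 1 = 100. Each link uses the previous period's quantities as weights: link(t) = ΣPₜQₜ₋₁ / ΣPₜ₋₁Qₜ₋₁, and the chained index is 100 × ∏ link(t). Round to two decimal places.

80.74

Link Year 1→Year 2:
ΣP(Year 2)Q(Year 1) = 753.63×3 + 4.18×144 + 12.40×116 = 2260.89 + 601.92 + 1438.4 = 4301.21
ΣP(Year 1)Q(Year 1) = 855.80×3 + 3.39×144 + 13.26×116 = 2567.4 + 488.16 + 1538.16 = 4593.72
link = 4301.21/4593.72 = 0.936324
Link Year 2→Year 3:
ΣP(Year 3)Q(Year 2) = 639.90×4 + 3.93×173 + 10.52×95 = 2559.6 + 679.89 + 999.4 = 4238.89
ΣP(Year 2)Q(Year 2) = 753.63×4 + 4.18×173 + 12.40×95 = 3014.52 + 723.14 + 1178 = 4915.66
link = 4238.89/4915.66 = 0.862324
Chained index = 100 × 0.936324 × 0.862324 = 80.7414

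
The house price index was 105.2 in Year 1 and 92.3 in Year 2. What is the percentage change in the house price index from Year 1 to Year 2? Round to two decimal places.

Change = (92.3 − 105.2) / 105.2 × 100
       = -12.9 / 105.2 × 100 = -12.2624%

-12.26%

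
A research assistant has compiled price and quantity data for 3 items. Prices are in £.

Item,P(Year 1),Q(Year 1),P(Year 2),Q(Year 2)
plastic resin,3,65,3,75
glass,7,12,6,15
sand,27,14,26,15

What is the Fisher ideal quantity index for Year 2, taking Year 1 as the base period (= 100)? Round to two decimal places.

Laspeyres component (base-period weights):
ΣP(Year 1)Q(Year 2) = 3×75 + 7×15 + 27×15 = 225 + 105 + 405 = 735
ΣP(Year 1)Q(Year 1) = 3×65 + 7×12 + 27×14 = 195 + 84 + 378 = 657
L = 735 / 657 × 100 = 111.8721
Paasche component (current-period weights):
ΣP(Year 2)Q(Year 2) = 3×75 + 6×15 + 26×15 = 225 + 90 + 390 = 705
ΣP(Year 2)Q(Year 1) = 3×65 + 6×12 + 26×14 = 195 + 72 + 364 = 631
P = 705 / 631 × 100 = 111.7274
Fisher = √(L × P) = √(111.8721 × 111.7274) = 111.7998

111.80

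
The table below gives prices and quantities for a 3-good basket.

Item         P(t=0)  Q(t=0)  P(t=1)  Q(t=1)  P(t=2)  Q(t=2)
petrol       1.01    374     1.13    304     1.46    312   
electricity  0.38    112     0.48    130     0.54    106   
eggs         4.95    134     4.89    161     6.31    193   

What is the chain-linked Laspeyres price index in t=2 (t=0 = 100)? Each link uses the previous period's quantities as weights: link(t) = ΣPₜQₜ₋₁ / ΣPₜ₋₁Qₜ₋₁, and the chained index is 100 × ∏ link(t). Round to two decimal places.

133.91

Link t=0→t=1:
ΣP(t=1)Q(t=0) = 1.13×374 + 0.48×112 + 4.89×134 = 422.62 + 53.76 + 655.26 = 1131.64
ΣP(t=0)Q(t=0) = 1.01×374 + 0.38×112 + 4.95×134 = 377.74 + 42.56 + 663.3 = 1083.6
link = 1131.64/1083.6 = 1.044334
Link t=1→t=2:
ΣP(t=2)Q(t=1) = 1.46×304 + 0.54×130 + 6.31×161 = 443.84 + 70.2 + 1015.91 = 1529.95
ΣP(t=1)Q(t=1) = 1.13×304 + 0.48×130 + 4.89×161 = 343.52 + 62.4 + 787.29 = 1193.21
link = 1529.95/1193.21 = 1.282214
Chained index = 100 × 1.044334 × 1.282214 = 133.9059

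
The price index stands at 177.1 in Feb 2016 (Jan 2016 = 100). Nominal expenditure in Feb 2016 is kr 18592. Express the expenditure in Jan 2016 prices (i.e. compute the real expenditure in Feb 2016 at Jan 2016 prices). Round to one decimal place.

Real = Nominal ÷ (Index/100) = 18592 ÷ (177.1/100)
     = 18592 ÷ 1.771 = 10498.0237

10498.0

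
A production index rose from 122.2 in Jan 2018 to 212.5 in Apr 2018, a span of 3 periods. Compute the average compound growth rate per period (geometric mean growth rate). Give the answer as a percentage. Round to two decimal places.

Growth factor = (212.5/122.2)^(1/3) = (1.738953)^(1/3) = 1.202530
Growth rate = 1.202530 − 1 = 0.202530 = 20.2530%

20.25%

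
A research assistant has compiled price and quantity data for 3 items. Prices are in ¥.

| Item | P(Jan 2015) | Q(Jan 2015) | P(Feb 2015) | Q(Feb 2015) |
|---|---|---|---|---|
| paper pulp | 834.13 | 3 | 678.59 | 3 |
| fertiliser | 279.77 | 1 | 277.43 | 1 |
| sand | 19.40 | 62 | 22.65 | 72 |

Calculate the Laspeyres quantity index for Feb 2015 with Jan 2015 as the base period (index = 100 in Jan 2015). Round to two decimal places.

104.87

Laspeyres quantity index uses base-period prices as weights.
ΣP(Jan 2015)·Q(Feb 2015) = 834.13×3 + 279.77×1 + 19.40×72 = 2502.39 + 279.77 + 1396.8 = 4178.96
ΣP(Jan 2015)·Q(Jan 2015) = 834.13×3 + 279.77×1 + 19.40×62 = 2502.39 + 279.77 + 1202.8 = 3984.96
Index = 4178.96 / 3984.96 × 100 = 104.8683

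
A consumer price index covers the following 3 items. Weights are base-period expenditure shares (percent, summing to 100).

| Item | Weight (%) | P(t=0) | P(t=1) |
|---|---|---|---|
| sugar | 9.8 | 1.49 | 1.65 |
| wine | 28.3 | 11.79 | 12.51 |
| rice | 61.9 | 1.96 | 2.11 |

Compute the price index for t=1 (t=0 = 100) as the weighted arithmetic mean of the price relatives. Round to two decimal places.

sugar: 9.8 × (1.65/1.49) = 9.8 × 1.107383 = 10.8523
wine: 28.3 × (12.51/11.79) = 28.3 × 1.061069 = 30.0282
rice: 61.9 × (2.11/1.96) = 61.9 × 1.076531 = 66.6372
Index = Σ wᵢ·(p₁ᵢ/p₀ᵢ) = 10.8523 + 30.0282 + 66.6372 = 107.5178

107.52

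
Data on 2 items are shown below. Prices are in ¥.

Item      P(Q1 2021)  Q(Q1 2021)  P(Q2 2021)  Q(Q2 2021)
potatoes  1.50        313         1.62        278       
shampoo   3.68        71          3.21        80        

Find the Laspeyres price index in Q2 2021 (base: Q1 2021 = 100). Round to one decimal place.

Laspeyres price index uses base-period quantities as weights.
ΣP(Q2 2021)·Q(Q1 2021) = 1.62×313 + 3.21×71 = 507.06 + 227.91 = 734.97
ΣP(Q1 2021)·Q(Q1 2021) = 1.50×313 + 3.68×71 = 469.5 + 261.28 = 730.78
Index = 734.97 / 730.78 × 100 = 100.5734

100.6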